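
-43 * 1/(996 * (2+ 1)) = -0.01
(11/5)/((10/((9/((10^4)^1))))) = 99/500000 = 0.00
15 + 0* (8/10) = 15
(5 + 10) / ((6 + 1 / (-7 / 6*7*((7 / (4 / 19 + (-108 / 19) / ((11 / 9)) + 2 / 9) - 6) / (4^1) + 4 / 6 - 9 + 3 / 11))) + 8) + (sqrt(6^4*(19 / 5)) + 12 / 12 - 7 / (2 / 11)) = -130655821305 / 3586537981 + 36*sqrt(95) / 5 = 33.75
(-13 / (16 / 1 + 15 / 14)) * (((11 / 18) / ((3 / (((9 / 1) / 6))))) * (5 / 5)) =-1001 / 4302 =-0.23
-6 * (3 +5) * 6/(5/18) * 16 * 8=-663552/5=-132710.40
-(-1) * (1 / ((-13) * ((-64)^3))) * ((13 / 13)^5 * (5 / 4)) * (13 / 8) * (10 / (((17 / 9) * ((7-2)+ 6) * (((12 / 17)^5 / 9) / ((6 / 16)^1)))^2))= 0.00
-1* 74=-74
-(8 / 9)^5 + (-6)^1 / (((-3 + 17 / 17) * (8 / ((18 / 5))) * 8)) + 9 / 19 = 15707977 / 179508960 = 0.09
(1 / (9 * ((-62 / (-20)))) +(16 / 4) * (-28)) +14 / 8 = -122999 / 1116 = -110.21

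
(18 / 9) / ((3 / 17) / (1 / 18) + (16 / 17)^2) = 289 / 587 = 0.49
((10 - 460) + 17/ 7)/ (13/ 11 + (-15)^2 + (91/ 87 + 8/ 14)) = -2998281/ 1526027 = -1.96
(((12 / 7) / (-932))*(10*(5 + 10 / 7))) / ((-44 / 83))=0.22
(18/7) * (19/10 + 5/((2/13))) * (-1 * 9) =-27864/35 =-796.11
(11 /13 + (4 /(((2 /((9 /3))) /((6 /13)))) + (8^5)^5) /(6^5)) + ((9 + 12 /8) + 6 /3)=122781528554610775893389 /25272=4858401731347371632.38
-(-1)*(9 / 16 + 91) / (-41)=-1465 / 656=-2.23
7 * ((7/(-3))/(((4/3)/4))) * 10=-490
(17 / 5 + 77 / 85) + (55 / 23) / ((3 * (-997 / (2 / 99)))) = 226603292 / 52626645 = 4.31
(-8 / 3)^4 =4096 / 81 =50.57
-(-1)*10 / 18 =5 / 9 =0.56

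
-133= -133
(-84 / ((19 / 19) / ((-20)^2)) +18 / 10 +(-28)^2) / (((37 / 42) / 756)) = -5209582392 / 185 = -28159904.82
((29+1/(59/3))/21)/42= 857/26019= 0.03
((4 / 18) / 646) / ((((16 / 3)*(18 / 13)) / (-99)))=-0.00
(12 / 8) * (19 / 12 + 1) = 31 / 8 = 3.88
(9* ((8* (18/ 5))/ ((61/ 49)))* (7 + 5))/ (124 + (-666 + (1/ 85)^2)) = -1101159360/ 238872889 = -4.61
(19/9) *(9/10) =1.90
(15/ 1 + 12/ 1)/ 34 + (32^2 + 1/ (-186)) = 1620191/ 1581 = 1024.79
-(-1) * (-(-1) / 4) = 1 / 4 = 0.25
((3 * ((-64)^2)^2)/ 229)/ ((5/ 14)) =704643072/ 1145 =615408.80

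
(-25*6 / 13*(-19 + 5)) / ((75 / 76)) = 163.69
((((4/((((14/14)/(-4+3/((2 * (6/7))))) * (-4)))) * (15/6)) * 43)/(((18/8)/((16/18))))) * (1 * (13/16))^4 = 6140615/147456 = 41.64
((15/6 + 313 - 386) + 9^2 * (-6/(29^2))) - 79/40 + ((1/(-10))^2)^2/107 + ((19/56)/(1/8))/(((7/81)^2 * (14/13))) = 571312641265991/2160587870000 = 264.42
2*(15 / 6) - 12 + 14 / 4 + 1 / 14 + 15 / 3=11 / 7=1.57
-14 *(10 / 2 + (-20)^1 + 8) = 98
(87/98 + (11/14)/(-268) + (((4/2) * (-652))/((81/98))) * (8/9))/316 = -26833691473/6050280096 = -4.44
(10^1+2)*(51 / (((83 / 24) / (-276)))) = -4053888 / 83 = -48842.02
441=441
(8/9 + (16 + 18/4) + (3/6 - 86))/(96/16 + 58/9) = -577/112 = -5.15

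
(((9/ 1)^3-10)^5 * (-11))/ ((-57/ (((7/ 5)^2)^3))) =248671135323161350261/ 890625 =279209695801444.32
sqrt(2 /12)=sqrt(6) /6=0.41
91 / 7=13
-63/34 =-1.85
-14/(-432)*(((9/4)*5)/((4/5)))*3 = 175/128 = 1.37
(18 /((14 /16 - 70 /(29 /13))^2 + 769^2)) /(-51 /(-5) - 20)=-4844160 /1562095421257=-0.00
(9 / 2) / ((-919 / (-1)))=9 / 1838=0.00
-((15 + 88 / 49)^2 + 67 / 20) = -13707447 / 48020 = -285.45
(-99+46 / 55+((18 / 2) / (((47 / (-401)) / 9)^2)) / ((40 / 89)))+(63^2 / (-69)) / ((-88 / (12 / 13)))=34285553143957 / 290616040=117975.43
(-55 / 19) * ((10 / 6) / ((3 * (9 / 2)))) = -550 / 1539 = -0.36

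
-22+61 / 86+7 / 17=-30525 / 1462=-20.88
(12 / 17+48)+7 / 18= 15023 / 306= 49.09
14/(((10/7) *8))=49/40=1.22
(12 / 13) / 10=6 / 65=0.09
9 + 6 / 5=51 / 5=10.20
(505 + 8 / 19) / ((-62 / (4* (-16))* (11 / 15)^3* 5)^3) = 8797828608000000 / 121333343053549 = 72.51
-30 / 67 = -0.45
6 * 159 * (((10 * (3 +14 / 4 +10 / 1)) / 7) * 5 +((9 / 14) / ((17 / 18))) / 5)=66976524 / 595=112565.59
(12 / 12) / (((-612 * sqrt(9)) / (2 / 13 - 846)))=2749 / 5967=0.46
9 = 9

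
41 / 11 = 3.73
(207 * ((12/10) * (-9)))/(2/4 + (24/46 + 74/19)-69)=9769572/280045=34.89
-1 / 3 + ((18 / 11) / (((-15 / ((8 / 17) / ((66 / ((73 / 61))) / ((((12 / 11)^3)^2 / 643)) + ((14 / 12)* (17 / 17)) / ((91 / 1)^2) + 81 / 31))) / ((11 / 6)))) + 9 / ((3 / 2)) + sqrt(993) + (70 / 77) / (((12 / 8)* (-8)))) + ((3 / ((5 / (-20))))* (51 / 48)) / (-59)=35922445112249458619067 / 6186052360944459236420 + sqrt(993)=37.32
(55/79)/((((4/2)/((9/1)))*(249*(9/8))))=220/19671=0.01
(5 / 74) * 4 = 10 / 37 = 0.27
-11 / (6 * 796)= -11 / 4776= -0.00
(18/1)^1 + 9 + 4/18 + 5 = 290/9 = 32.22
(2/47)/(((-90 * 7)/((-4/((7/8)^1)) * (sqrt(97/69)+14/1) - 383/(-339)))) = 32 * sqrt(6693)/7150815+21313/5018895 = 0.00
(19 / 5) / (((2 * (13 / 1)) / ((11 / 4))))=209 / 520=0.40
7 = 7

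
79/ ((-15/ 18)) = -474/ 5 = -94.80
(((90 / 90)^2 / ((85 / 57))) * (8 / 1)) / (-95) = -24 / 425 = -0.06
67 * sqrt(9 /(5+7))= 67 * sqrt(3) /2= 58.02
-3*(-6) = 18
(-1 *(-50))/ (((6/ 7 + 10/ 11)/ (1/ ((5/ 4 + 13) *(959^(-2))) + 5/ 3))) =2360575525/ 1292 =1827070.84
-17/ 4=-4.25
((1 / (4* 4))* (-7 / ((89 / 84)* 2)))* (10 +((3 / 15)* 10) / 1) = -2.48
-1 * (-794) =794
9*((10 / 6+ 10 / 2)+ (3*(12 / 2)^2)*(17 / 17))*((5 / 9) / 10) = 172 / 3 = 57.33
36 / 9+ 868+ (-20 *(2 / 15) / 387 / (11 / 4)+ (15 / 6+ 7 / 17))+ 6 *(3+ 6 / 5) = 1954200209 / 2171070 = 900.11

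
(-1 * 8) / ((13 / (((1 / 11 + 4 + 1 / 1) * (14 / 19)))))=-6272 / 2717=-2.31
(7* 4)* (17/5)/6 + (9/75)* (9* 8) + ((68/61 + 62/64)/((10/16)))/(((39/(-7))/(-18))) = 4196173/118950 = 35.28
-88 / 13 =-6.77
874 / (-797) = -874 / 797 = -1.10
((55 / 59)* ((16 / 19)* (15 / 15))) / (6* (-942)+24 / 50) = -2750 / 19797981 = -0.00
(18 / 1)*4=72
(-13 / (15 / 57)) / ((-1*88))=247 / 440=0.56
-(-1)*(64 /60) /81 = 0.01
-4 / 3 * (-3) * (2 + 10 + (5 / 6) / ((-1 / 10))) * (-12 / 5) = -176 / 5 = -35.20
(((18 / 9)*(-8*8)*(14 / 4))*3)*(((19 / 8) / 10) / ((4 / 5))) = -399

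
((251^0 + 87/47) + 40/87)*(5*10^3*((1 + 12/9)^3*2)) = 46435340000/110403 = 420598.53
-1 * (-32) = 32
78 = 78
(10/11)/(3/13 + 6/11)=130/111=1.17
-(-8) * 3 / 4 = 6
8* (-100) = -800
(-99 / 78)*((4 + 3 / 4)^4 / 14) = -46.15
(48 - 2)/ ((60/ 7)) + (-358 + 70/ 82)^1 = -432689/ 1230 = -351.78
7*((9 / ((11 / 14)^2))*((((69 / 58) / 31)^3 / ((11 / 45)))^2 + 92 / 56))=20732894541990742785585471 / 123665589961176465651856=167.65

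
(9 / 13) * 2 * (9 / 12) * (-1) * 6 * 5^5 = -253125 / 13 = -19471.15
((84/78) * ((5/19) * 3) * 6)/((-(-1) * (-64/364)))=-2205/76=-29.01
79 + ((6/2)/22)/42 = 24333/308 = 79.00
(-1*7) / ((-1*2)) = 3.50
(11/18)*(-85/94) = -935/1692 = -0.55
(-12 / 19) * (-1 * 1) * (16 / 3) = 64 / 19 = 3.37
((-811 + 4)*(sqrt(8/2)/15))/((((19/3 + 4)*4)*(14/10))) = -807/434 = -1.86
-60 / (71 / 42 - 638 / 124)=39060 / 2249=17.37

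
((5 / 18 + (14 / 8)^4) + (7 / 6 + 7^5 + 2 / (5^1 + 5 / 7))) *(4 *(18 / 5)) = 242181.70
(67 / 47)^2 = 4489 / 2209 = 2.03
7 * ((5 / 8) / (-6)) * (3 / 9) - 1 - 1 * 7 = -1187 / 144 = -8.24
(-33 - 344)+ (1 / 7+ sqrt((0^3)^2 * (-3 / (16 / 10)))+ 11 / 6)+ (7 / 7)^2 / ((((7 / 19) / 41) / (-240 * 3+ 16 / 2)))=-3343639 / 42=-79610.45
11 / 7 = 1.57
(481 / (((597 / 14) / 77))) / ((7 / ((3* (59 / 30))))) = 2185183 / 2985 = 732.05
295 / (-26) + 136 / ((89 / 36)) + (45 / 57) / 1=44.45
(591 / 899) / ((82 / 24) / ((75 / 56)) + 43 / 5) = 132975 / 2255591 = 0.06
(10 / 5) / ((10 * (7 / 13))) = 13 / 35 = 0.37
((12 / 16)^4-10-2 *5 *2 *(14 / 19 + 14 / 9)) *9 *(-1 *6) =7292847 / 2432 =2998.70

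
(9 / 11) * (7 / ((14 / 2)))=0.82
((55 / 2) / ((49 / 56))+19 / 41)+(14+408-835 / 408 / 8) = 453.64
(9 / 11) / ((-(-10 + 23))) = -9 / 143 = -0.06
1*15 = 15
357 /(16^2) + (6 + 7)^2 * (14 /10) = 304633 /1280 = 237.99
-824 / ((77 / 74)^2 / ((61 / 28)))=-68811416 / 41503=-1657.99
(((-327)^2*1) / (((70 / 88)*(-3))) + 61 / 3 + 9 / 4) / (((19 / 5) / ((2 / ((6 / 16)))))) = -3960004 / 63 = -62857.21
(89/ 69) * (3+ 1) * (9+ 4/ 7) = 23852/ 483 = 49.38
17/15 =1.13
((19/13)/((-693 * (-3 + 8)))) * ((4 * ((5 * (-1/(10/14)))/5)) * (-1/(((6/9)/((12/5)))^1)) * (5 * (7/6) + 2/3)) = -76/1375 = -0.06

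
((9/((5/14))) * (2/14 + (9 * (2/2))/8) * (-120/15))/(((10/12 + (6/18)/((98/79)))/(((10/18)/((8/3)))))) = -3479/72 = -48.32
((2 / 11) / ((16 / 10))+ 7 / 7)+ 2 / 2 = 93 / 44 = 2.11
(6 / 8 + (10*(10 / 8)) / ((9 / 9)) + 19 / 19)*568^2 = 4597392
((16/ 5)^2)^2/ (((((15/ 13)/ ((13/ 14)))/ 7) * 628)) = 1384448/ 1471875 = 0.94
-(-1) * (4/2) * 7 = 14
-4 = -4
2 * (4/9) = 8/9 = 0.89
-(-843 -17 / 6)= 5075 / 6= 845.83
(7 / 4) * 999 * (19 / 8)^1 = 4152.09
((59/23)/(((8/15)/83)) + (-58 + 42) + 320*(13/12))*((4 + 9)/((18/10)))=26188045/4968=5271.35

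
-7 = -7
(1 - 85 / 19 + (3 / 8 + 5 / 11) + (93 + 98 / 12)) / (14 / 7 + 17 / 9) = 1482567 / 58520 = 25.33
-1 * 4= -4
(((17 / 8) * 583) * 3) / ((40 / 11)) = 327063 / 320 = 1022.07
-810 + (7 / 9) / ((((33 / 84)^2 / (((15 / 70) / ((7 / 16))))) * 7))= -293902 / 363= -809.65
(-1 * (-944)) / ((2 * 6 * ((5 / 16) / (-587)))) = -2216512 / 15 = -147767.47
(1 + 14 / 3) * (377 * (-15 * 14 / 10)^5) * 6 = -52350006618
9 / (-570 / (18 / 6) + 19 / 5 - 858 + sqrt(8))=-0.01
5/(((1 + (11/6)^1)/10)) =300/17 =17.65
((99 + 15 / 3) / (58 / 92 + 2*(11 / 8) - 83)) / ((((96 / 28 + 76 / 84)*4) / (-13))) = 7176 / 7325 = 0.98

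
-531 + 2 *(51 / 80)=-21189 / 40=-529.72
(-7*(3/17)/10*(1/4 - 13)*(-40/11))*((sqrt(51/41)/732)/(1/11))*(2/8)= -21*sqrt(2091)/40016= -0.02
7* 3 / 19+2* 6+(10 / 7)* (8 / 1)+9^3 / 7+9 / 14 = 34399 / 266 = 129.32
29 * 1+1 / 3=88 / 3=29.33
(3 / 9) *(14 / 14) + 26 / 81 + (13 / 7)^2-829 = -3274015 / 3969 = -824.90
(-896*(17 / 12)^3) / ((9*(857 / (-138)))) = 3163972 / 69417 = 45.58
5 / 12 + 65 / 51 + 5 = 455 / 68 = 6.69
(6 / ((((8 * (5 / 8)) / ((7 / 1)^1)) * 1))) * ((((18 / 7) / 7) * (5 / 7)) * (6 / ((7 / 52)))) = 33696 / 343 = 98.24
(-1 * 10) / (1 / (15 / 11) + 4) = -150 / 71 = -2.11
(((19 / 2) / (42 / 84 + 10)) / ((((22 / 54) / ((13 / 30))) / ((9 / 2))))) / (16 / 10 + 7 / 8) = 1482 / 847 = 1.75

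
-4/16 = -1/4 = -0.25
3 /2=1.50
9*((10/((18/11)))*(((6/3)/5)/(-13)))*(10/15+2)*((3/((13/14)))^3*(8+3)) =-47811456/28561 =-1674.01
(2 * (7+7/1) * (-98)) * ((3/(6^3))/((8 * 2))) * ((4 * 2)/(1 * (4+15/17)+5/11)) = -64141/17964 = -3.57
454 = 454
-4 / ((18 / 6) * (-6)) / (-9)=-2 / 81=-0.02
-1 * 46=-46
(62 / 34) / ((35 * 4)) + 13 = 30971 / 2380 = 13.01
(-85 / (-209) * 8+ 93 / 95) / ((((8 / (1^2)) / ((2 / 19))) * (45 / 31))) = 0.04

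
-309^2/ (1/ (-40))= 3819240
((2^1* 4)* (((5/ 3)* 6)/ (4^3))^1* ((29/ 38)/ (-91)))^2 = 21025/ 191324224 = 0.00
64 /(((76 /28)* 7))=64 /19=3.37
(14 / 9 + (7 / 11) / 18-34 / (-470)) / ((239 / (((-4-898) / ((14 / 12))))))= -2115354 / 393155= -5.38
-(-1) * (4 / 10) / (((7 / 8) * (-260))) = -4 / 2275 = -0.00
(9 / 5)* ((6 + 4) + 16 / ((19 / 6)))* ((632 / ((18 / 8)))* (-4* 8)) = -23136256 / 95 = -243539.54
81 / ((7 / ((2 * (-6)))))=-972 / 7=-138.86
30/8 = 15/4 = 3.75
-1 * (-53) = 53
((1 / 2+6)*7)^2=8281 / 4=2070.25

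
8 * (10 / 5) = 16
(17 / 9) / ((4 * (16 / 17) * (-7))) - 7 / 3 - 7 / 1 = -37921 / 4032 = -9.41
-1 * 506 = -506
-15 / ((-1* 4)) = 15 / 4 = 3.75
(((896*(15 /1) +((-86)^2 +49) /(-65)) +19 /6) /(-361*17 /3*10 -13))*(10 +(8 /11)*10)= -98765135 /8781487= -11.25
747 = 747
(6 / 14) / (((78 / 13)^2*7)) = 1 / 588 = 0.00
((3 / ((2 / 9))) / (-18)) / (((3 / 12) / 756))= -2268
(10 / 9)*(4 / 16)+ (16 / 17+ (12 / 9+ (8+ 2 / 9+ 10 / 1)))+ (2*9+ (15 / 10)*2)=4261 / 102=41.77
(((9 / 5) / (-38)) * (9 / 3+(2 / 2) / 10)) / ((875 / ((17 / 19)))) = -4743 / 31587500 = -0.00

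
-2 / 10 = -1 / 5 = -0.20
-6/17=-0.35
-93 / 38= -2.45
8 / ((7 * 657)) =8 / 4599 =0.00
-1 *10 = -10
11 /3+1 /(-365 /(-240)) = 947 /219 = 4.32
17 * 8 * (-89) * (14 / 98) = -12104 / 7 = -1729.14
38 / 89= 0.43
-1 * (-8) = 8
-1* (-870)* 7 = 6090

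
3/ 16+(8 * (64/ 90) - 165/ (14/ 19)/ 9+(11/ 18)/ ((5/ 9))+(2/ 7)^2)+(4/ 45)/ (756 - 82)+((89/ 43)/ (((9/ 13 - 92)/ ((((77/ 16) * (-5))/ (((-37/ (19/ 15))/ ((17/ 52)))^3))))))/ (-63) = -799943251752132350148031/ 44883144014293575244800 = -17.82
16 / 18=8 / 9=0.89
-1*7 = -7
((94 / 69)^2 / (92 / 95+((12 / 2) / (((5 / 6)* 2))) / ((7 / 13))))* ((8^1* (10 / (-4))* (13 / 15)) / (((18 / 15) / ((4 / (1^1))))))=-305548880 / 21810141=-14.01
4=4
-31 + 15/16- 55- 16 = -101.06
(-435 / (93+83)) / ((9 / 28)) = -1015 / 132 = -7.69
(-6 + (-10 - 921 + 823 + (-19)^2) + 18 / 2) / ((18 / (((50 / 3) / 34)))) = 3200 / 459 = 6.97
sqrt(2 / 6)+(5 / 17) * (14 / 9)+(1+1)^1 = sqrt(3) / 3+376 / 153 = 3.03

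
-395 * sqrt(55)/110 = -79 * sqrt(55)/22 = -26.63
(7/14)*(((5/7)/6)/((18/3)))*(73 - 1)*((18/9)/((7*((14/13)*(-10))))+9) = 6.41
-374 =-374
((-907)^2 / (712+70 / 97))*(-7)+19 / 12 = -8078.07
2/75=0.03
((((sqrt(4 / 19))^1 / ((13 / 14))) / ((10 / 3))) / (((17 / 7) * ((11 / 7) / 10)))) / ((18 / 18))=4116 * sqrt(19) / 46189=0.39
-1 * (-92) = 92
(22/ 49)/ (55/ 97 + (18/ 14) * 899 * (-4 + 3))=-1067/ 2745547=-0.00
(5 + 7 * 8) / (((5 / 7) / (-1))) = -427 / 5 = -85.40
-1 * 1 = -1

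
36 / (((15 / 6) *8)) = 9 / 5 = 1.80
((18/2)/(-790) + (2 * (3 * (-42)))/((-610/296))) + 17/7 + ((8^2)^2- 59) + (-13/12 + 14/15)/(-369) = 345351063091/82983180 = 4161.70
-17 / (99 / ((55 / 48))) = -85 / 432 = -0.20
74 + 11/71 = 5265/71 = 74.15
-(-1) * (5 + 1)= 6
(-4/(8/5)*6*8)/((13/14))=-1680/13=-129.23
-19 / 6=-3.17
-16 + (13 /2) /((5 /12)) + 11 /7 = 41 /35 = 1.17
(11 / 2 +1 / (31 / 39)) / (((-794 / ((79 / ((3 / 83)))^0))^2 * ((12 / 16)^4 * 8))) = 1676 / 395756199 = 0.00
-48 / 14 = -24 / 7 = -3.43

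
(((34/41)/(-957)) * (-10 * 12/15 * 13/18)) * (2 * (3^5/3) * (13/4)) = 34476/13079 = 2.64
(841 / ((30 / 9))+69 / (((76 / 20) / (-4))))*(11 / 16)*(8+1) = 1111.70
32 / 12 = 8 / 3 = 2.67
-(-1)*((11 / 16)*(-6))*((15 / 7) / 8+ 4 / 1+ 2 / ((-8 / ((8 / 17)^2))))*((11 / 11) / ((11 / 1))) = -204525 / 129472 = -1.58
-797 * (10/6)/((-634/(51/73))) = 67745/46282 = 1.46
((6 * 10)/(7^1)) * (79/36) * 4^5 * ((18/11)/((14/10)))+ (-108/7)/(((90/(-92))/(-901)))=22375896/2695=8302.74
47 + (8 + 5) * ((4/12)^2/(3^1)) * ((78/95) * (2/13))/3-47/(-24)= 1005041/20520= 48.98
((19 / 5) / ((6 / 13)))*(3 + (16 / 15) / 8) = 11609 / 450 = 25.80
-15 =-15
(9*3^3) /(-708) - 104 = -24625 /236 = -104.34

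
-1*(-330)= 330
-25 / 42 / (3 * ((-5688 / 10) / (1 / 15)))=25 / 1075032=0.00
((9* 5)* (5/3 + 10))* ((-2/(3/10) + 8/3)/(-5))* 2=840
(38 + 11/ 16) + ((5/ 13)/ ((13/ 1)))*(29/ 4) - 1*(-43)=221463/ 2704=81.90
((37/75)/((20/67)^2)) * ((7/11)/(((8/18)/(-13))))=-45343389/440000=-103.05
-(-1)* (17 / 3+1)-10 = -10 / 3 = -3.33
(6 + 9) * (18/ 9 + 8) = 150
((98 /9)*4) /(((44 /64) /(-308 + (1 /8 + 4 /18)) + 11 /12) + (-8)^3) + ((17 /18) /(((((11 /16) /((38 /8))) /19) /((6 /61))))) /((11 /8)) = 8.78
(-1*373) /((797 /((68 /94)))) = -12682 /37459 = -0.34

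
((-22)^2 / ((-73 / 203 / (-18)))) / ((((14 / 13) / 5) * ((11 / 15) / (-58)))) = -649420200 / 73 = -8896167.12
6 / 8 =3 / 4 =0.75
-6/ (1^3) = -6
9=9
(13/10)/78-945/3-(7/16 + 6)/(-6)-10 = -323.91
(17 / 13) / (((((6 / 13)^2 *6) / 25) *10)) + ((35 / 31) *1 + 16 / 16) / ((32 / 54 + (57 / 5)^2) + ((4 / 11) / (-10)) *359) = 2.58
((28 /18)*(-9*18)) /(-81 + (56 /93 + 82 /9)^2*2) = -19615932 /8383079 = -2.34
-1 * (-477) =477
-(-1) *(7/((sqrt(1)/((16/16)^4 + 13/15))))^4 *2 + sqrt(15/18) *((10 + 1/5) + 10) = 101 *sqrt(30)/30 + 2951578112/50625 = 58321.22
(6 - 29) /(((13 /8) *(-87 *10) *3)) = 92 /16965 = 0.01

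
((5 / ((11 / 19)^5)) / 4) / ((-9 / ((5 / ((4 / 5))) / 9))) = -309512375 / 208722096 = -1.48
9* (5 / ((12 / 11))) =165 / 4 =41.25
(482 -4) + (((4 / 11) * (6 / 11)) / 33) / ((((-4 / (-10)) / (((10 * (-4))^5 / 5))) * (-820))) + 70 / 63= 419630152 / 491139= 854.40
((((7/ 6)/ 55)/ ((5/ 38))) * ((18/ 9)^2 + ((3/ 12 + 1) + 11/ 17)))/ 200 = 53333/ 11220000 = 0.00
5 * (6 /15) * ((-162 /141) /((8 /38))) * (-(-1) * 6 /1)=-3078 /47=-65.49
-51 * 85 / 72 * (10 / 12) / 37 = -7225 / 5328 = -1.36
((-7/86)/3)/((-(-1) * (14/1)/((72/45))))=-2/645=-0.00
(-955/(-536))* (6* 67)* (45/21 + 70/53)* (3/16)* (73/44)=806253975/1044736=771.73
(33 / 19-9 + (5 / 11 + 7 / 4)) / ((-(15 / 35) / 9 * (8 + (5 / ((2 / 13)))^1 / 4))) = 59206 / 8987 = 6.59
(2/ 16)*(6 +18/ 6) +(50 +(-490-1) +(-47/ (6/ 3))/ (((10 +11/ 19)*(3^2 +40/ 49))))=-340395467/ 773448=-440.10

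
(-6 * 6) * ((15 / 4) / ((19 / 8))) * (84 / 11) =-90720 / 209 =-434.07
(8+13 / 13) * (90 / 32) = 405 / 16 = 25.31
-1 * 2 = -2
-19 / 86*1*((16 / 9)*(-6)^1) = 304 / 129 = 2.36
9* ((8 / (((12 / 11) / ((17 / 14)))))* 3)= 1683 / 7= 240.43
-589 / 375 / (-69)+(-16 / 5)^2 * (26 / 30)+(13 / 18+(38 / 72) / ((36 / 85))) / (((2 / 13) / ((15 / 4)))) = 565122989 / 9936000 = 56.88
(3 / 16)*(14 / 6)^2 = 49 / 48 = 1.02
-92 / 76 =-23 / 19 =-1.21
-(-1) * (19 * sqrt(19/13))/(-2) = -11.48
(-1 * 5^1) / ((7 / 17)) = -85 / 7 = -12.14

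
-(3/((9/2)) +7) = -23/3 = -7.67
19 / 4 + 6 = 43 / 4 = 10.75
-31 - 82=-113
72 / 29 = 2.48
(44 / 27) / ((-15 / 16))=-704 / 405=-1.74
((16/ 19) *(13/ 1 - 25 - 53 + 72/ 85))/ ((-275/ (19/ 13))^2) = -1657712/ 1086353125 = -0.00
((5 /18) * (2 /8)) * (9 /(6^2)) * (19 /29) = 95 /8352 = 0.01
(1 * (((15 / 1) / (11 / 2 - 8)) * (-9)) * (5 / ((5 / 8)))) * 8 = 3456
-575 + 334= -241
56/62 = 28/31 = 0.90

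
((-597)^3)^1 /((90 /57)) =-134758242.90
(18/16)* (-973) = -8757/8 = -1094.62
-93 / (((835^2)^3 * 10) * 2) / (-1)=93 / 6778737998865312500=0.00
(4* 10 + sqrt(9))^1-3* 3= 34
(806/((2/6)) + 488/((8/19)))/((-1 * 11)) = -3577/11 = -325.18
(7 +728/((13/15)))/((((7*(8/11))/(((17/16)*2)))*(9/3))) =22627/192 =117.85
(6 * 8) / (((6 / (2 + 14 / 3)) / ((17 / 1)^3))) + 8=786104 / 3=262034.67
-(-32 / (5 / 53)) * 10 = 3392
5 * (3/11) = 15/11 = 1.36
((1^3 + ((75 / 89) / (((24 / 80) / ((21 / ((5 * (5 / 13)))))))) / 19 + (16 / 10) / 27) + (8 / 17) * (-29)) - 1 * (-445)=1684390076 / 3880845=434.03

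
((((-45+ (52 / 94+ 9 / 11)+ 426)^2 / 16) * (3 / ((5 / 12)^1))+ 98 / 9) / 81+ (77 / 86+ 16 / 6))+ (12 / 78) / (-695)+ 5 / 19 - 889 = -209348175526051321 / 2876661914802390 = -72.77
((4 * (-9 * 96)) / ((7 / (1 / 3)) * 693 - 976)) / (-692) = 864 / 2348821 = 0.00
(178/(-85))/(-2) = 89/85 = 1.05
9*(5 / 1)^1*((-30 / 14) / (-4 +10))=-225 / 14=-16.07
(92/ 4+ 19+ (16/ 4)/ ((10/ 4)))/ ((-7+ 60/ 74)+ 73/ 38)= -306508/ 30005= -10.22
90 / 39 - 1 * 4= -1.69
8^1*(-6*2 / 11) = -96 / 11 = -8.73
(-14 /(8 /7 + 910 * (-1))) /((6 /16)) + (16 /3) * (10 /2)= 254872 /9543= 26.71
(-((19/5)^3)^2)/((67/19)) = -853.85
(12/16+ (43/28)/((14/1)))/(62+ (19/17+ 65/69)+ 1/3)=395301/29608936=0.01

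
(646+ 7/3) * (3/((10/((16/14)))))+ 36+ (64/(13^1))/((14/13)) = 1840/7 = 262.86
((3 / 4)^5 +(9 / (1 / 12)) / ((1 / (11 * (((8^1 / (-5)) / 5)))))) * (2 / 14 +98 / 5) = -6720680511 / 896000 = -7500.76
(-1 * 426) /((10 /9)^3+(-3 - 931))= 155277 /339943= 0.46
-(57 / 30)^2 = -361 / 100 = -3.61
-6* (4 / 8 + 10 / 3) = -23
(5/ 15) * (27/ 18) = 1/ 2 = 0.50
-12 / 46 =-6 / 23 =-0.26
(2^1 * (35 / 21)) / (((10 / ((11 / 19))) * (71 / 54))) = 0.15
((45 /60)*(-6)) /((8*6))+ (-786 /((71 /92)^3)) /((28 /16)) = -78349758435 /80172064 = -977.27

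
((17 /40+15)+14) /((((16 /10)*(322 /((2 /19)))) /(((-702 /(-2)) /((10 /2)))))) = 413127 /978880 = 0.42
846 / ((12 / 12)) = 846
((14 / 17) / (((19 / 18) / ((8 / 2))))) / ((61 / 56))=56448 / 19703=2.86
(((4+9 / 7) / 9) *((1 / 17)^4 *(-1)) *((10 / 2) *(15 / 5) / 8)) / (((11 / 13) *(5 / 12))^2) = -0.00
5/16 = 0.31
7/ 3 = 2.33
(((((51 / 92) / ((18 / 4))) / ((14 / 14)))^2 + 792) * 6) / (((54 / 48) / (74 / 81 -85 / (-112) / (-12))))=465420358409 / 129575376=3591.89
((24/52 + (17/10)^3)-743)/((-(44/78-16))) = -28767393/602000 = -47.79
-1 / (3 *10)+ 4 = 119 / 30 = 3.97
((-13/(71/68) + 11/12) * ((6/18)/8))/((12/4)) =-9827/61344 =-0.16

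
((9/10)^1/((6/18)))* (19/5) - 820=-40487/50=-809.74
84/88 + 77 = 1715/22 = 77.95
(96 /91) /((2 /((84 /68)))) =144 /221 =0.65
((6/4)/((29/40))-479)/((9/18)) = -27662/29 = -953.86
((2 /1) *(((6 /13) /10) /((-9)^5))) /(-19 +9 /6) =4 /44778825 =0.00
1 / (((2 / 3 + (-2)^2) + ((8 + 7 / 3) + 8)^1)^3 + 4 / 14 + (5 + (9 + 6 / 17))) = 119 / 1449615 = 0.00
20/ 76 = 5/ 19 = 0.26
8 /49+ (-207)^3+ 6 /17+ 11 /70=-73884953581 /8330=-8869742.33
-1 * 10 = -10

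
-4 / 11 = -0.36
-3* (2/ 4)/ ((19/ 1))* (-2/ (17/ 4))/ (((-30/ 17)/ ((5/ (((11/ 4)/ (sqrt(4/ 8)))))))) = -4* sqrt(2)/ 209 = -0.03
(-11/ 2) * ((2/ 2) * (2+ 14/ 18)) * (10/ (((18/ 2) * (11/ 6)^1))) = -250/ 27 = -9.26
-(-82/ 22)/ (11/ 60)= 2460/ 121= 20.33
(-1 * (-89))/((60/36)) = 267/5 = 53.40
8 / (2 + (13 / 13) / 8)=3.76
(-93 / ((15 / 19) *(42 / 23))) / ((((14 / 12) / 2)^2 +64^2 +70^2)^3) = -6741854208 / 76094477996879608595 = -0.00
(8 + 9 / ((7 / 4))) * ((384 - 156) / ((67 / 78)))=1636128 / 469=3488.55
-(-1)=1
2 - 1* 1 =1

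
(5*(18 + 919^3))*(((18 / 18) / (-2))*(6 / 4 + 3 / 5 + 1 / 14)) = -29493759926 / 7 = -4213394275.14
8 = 8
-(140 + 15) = -155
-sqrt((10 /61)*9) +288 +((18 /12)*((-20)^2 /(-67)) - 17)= 17557 /67 - 3*sqrt(610) /61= 260.83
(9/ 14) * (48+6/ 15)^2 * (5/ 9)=29282/ 35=836.63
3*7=21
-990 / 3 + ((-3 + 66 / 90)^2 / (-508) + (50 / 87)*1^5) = -329.44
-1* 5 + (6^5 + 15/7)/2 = 54377/14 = 3884.07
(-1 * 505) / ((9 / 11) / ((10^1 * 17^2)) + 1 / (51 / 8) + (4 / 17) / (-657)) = -10547445150 / 3274673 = -3220.92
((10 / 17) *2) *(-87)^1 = -1740 / 17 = -102.35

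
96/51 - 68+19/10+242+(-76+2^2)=17983/170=105.78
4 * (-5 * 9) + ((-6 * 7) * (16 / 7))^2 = 9036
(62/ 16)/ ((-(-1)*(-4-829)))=-31/ 6664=-0.00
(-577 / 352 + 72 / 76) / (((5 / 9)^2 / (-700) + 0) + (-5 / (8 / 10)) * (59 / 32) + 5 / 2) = 0.08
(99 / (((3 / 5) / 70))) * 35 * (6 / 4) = 606375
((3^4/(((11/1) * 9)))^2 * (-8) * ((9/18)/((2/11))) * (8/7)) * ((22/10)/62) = -648/1085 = -0.60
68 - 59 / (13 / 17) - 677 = -686.15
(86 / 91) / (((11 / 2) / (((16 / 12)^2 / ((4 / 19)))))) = 13072 / 9009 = 1.45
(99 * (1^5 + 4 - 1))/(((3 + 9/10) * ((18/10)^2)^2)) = 275000/28431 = 9.67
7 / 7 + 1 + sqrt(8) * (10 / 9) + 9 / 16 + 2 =7.71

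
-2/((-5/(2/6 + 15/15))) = 8/15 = 0.53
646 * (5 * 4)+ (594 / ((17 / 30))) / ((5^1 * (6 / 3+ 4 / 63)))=14388866 / 1105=13021.60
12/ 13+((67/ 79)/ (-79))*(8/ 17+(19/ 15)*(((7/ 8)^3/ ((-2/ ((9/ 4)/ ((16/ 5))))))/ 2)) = 166252333769/ 180782497792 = 0.92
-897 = -897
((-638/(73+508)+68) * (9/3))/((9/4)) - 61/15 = 741959/8715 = 85.14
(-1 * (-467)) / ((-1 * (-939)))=467 / 939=0.50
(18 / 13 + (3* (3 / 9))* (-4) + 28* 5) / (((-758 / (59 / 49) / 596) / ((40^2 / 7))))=-50242323200 / 1689961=-29729.87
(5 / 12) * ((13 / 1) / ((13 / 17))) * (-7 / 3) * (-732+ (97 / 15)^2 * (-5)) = 5039531 / 324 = 15554.11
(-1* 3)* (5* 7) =-105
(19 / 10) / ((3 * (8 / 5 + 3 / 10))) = 1 / 3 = 0.33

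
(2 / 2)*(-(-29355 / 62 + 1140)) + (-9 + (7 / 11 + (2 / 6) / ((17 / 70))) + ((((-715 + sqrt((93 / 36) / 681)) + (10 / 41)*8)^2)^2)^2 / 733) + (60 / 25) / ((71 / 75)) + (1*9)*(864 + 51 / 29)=28405206767365235698309619347922860509287985006601945340743 / 311564456524203871206928966638242851584-3320362719723985122778287174966372311814595*sqrt(7037) / 4421217816132093940344844752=91106600110698015198.10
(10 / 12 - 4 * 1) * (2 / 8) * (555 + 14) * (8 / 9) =-10811 / 27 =-400.41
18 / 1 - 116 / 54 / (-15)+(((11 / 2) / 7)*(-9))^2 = 5409613 / 79380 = 68.15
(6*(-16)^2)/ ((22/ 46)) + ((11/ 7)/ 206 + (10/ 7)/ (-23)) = 1171668571/ 364826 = 3211.58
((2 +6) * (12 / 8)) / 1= 12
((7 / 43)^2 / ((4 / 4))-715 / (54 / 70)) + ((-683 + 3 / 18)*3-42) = -301267867 / 99846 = -3017.33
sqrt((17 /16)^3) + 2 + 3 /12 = 17 *sqrt(17) /64 + 9 /4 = 3.35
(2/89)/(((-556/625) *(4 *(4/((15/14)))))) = -9375/5542208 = -0.00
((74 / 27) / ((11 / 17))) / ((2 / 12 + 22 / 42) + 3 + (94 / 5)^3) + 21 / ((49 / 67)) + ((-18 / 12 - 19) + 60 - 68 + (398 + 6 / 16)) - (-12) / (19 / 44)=1567642489663799 / 3676637526408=426.38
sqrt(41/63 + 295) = sqrt(130382)/21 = 17.19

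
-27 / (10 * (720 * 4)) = -3 / 3200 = -0.00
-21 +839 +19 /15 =12289 /15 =819.27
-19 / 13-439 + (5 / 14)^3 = -15710519 / 35672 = -440.42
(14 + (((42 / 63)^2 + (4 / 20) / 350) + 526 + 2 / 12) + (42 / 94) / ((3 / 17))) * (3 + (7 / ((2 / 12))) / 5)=3819589456 / 616875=6191.84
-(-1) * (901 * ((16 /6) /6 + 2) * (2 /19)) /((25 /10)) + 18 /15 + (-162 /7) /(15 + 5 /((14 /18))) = 396953 /4275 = 92.85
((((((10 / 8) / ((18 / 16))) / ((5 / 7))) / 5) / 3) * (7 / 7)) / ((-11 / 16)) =-224 / 1485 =-0.15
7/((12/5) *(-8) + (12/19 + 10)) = -665/814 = -0.82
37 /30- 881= -879.77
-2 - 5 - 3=-10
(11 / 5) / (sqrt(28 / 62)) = 3.27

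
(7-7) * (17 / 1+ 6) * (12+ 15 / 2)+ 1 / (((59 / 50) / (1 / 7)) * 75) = 2 / 1239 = 0.00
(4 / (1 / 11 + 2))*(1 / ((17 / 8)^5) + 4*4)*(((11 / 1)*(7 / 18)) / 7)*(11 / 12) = 15140444440 / 881731197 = 17.17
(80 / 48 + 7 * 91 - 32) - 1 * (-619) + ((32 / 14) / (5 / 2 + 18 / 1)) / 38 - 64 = 19003753 / 16359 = 1161.67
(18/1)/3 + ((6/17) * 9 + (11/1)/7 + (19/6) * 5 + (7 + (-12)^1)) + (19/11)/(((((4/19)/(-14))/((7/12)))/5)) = -9846959/31416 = -313.44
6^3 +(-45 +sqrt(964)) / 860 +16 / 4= sqrt(241) / 430 +37831 / 172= 219.98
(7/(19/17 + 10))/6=17/162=0.10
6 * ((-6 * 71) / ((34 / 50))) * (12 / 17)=-766800 / 289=-2653.29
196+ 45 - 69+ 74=246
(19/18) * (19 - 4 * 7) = -19/2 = -9.50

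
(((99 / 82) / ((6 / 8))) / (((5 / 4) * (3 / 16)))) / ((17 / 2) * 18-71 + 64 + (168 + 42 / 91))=2288 / 104755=0.02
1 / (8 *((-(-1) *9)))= 1 / 72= 0.01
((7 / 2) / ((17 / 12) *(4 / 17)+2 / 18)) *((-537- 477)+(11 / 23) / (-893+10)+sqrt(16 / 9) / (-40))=-12974228799 / 1624720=-7985.52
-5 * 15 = -75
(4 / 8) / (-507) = -1 / 1014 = -0.00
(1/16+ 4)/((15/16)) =13/3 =4.33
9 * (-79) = -711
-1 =-1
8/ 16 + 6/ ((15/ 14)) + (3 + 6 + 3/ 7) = 1087/ 70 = 15.53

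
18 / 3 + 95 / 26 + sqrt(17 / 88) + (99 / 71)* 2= sqrt(374) / 44 + 22969 / 1846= 12.88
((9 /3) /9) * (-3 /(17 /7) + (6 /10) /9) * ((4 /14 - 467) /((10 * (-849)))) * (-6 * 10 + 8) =937508 /841925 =1.11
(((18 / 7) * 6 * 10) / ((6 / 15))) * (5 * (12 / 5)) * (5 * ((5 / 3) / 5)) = 54000 / 7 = 7714.29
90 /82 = 45 /41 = 1.10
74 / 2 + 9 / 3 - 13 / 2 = 67 / 2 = 33.50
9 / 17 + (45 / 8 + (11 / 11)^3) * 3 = 2775 / 136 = 20.40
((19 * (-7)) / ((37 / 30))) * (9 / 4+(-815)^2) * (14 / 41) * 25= -927593354625 / 1517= -611465625.99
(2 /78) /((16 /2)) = 1 /312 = 0.00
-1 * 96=-96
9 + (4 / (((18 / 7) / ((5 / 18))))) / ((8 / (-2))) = 2881 / 324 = 8.89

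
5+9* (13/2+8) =271/2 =135.50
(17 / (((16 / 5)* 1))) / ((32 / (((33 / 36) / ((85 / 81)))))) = 297 / 2048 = 0.15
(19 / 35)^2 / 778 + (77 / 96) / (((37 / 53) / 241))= 468672985661 / 1692616800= 276.89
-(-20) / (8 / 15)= 75 / 2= 37.50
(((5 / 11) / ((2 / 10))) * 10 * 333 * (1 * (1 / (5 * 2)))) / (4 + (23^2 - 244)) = 8325 / 3179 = 2.62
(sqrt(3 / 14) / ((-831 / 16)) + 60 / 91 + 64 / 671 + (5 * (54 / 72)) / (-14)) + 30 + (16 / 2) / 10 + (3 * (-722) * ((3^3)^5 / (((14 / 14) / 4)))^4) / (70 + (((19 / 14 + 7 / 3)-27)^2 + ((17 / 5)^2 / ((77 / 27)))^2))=-7658814891772341580026257688288530642831224401037 / 205194759597387560-8 * sqrt(42) / 5817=-37324612513495446453599460000000.00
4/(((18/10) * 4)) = 5/9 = 0.56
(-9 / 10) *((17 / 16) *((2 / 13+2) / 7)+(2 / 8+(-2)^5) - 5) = 8523 / 260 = 32.78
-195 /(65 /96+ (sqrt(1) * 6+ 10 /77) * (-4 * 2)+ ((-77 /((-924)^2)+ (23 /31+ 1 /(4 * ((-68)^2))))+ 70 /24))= 77483165760 /17762841583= 4.36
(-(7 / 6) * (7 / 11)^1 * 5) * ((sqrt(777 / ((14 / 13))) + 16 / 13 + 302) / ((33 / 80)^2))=-114464000 / 17303 - 392000 * sqrt(2886) / 35937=-7201.26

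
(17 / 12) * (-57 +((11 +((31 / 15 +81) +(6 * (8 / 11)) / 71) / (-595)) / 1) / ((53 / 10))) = -4060129127 / 52155180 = -77.85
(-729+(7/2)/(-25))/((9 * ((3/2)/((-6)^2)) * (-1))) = 145828/75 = 1944.37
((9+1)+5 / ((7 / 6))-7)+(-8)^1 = -5 / 7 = -0.71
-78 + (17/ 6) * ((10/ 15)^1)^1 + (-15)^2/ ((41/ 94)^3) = 2635.42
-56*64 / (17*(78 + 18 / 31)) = -3968 / 1479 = -2.68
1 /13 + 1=14 /13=1.08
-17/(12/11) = -187/12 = -15.58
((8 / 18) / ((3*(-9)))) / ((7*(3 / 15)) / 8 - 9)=160 / 85779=0.00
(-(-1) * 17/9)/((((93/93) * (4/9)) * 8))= 17/32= 0.53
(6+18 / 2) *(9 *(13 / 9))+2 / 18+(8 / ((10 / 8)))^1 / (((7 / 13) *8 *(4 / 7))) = 8897 / 45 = 197.71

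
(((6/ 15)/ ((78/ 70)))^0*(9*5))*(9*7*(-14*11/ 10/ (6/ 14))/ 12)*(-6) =101871/ 2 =50935.50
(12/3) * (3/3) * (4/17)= 16/17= 0.94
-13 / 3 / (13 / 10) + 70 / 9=40 / 9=4.44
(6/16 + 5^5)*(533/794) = 13326599/6352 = 2098.02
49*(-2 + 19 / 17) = -735 / 17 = -43.24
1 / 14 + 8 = 8.07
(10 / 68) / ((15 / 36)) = 6 / 17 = 0.35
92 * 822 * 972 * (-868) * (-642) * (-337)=-13804178419535616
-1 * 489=-489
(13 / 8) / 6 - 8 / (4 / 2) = -179 / 48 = -3.73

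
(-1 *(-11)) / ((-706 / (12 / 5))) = -66 / 1765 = -0.04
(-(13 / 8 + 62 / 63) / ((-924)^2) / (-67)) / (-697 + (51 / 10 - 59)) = -6575 / 108243391265856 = -0.00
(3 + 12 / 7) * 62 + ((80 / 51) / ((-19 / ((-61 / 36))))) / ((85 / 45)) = 33712298 / 115311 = 292.36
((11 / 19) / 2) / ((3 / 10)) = 55 / 57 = 0.96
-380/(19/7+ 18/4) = -5320/101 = -52.67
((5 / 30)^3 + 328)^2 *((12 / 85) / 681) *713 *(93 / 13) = 110947794444503 / 975246480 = 113763.85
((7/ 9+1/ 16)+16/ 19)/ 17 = 4603/ 46512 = 0.10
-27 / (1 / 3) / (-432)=3 / 16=0.19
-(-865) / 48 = 865 / 48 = 18.02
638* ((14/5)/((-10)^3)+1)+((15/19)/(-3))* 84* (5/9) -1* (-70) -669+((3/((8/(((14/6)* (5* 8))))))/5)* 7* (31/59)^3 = 468857255501/14633253750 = 32.04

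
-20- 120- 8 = -148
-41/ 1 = -41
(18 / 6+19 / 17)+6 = 172 / 17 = 10.12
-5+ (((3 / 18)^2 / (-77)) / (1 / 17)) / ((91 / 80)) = -315655 / 63063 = -5.01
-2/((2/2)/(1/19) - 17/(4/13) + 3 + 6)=8/109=0.07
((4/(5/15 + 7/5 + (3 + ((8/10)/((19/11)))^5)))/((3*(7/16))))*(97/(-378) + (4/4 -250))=-23329557168100000/146021682097431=-159.77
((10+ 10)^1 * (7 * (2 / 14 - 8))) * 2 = -2200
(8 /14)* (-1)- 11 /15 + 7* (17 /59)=4412 /6195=0.71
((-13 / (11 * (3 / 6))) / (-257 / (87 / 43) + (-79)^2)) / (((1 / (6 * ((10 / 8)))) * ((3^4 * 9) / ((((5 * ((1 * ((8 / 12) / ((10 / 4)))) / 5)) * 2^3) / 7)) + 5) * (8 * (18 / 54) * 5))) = -351 / 3869024005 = -0.00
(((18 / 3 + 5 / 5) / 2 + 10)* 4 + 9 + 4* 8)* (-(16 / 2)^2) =-6080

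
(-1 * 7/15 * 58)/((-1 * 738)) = 0.04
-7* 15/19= -105/19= -5.53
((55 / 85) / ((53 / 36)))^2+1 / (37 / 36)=35027028 / 30036637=1.17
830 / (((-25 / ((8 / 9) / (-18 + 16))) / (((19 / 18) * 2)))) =12616 / 405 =31.15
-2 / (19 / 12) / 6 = -4 / 19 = -0.21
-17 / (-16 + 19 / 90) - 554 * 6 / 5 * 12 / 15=-18855366 / 35525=-530.76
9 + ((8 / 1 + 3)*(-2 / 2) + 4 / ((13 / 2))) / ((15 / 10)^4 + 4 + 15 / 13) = 3393 / 425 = 7.98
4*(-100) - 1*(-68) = -332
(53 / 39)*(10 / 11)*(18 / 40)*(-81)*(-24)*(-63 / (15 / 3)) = -9736524 / 715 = -13617.52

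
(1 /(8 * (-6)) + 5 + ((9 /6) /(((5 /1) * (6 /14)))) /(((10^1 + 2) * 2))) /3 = 601 /360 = 1.67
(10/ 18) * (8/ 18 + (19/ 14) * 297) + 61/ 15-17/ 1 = 1197743/ 5670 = 211.24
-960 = -960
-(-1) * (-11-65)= -76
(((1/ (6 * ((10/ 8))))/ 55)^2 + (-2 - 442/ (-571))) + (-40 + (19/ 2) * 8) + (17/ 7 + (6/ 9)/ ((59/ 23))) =6013001790167/ 160507029375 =37.46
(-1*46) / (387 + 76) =-46 / 463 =-0.10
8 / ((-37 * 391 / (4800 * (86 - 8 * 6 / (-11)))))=-38169600 / 159137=-239.85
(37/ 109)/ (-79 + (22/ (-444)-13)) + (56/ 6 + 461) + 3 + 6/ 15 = 3165577556/ 6682245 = 473.73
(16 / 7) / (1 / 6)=96 / 7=13.71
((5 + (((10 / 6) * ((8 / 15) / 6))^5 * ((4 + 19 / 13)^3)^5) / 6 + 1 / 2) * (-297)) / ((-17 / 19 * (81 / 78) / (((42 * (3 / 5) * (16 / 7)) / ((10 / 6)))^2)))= 75713663228122595735178108860423168 / 145311336374473322600625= 521044435466.52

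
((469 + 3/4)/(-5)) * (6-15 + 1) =3758/5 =751.60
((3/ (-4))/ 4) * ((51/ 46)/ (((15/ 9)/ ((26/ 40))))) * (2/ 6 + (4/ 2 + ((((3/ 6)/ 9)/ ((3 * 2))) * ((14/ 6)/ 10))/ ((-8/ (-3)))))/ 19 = -0.01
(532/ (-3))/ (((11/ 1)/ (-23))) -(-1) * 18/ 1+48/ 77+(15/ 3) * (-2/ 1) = 87644/ 231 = 379.41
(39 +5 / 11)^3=81746504 / 1331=61417.36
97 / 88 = 1.10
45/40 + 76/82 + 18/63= 5367/2296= 2.34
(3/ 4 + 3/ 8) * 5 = 45/ 8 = 5.62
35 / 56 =0.62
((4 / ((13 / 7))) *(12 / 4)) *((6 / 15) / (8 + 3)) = 168 / 715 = 0.23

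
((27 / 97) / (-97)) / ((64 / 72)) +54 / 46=2026755 / 1731256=1.17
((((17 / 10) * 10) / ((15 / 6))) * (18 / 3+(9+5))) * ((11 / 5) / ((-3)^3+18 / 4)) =-2992 / 225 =-13.30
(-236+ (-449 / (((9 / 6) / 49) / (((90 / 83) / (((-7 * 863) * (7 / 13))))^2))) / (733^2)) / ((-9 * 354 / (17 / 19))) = 270964710890918359106 / 4088379314272187384667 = 0.07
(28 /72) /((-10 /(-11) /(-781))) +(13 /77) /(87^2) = -334.09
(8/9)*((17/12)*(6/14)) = 34/63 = 0.54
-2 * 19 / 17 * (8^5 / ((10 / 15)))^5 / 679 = -10901583025704575975817216 / 11543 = -944432385489437405857.85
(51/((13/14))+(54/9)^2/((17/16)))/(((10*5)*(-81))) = -3271/149175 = -0.02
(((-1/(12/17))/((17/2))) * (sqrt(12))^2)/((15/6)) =-0.80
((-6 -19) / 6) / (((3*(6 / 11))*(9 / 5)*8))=-1375 / 7776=-0.18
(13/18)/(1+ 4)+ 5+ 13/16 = 4289/720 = 5.96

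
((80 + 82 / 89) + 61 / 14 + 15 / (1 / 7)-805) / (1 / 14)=-765943 / 89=-8606.10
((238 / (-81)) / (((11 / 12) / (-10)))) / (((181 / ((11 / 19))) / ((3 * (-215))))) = -2046800 / 30951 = -66.13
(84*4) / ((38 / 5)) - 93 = -48.79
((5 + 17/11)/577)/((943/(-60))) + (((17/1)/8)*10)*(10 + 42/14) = 276.25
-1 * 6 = -6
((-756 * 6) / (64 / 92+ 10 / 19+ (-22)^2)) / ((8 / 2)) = -2.34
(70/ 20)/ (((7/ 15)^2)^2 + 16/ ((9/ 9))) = 354375/ 1624802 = 0.22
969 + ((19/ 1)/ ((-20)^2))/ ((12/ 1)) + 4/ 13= 60485047/ 62400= 969.31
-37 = -37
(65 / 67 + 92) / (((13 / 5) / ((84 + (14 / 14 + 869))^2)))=32543700.14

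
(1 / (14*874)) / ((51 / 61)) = 61 / 624036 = 0.00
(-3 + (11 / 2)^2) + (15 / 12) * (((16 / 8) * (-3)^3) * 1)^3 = -787211 / 4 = -196802.75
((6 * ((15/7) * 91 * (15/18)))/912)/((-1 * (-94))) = 325/28576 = 0.01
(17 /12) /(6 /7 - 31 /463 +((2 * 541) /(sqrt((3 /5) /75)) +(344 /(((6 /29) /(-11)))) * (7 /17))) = 233161853605709 /1959206241379354780 +83757430573719 * sqrt(5) /979603120689677390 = 0.00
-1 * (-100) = 100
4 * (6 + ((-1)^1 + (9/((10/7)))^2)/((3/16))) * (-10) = -8493.87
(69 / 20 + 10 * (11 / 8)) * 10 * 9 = 1548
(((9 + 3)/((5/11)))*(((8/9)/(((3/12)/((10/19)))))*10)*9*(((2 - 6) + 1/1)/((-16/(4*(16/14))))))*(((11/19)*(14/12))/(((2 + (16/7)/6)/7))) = 13660416/1805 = 7568.10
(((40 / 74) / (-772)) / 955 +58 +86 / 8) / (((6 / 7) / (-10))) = -4375945245 / 5455724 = -802.08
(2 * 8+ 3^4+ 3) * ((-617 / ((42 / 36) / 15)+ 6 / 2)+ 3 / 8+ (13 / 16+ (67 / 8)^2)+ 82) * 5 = -3888264.51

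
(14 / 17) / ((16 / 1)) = 7 / 136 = 0.05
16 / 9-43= -371 / 9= -41.22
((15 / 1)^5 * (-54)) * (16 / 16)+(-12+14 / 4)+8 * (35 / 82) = -3362512917 / 82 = -41006255.09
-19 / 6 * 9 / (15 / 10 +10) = -57 / 23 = -2.48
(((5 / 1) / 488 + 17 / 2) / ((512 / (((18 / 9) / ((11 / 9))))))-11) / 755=-15078911 / 1037527040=-0.01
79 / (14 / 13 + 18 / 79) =81133 / 1340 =60.55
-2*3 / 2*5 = -15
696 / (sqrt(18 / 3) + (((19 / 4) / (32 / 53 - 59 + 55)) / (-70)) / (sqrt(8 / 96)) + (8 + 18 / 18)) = 17539200 / (1007 * sqrt(3) + 25200 * sqrt(6) + 226800) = 60.42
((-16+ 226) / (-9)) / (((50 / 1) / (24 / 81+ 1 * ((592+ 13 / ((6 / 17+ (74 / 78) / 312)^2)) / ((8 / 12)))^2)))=-1206453634643855134258329496 / 2381602987078236146241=-506572.10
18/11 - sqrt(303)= 18/11 - sqrt(303)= -15.77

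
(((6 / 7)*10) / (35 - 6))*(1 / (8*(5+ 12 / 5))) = 75 / 15022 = 0.00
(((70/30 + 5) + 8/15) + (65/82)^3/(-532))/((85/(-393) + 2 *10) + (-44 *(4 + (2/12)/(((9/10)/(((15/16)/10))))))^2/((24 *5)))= 5875702575774768/209281570231238407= 0.03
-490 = -490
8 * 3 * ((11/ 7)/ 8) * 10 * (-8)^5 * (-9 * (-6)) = -583925760/ 7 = -83417965.71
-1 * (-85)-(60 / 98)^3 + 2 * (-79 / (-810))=4048426096 / 47647845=84.97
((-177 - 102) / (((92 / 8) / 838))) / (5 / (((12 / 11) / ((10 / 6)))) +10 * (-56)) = 16833744 / 457355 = 36.81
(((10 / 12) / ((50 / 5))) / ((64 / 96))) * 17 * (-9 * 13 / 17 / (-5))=117 / 40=2.92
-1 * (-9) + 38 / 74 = 352 / 37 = 9.51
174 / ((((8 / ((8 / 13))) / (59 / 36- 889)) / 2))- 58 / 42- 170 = -6531622 / 273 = -23925.36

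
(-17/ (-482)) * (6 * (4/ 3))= 68/ 241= 0.28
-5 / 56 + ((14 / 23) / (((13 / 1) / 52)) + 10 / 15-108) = -405673 / 3864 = -104.99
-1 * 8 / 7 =-8 / 7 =-1.14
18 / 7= 2.57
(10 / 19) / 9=10 / 171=0.06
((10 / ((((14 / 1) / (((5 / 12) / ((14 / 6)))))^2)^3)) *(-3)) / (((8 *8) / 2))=-234375 / 58054566272303104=-0.00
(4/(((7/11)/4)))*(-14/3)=-352/3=-117.33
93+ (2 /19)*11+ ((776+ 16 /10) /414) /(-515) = 105949421 /1125275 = 94.15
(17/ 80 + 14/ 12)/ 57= 331/ 13680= 0.02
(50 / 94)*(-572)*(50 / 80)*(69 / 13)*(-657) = 62332875 / 94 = 663115.69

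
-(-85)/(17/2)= 10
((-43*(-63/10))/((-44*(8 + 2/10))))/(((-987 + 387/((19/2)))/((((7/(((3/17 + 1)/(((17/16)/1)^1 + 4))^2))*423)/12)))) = 32108970744711/8856675942400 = 3.63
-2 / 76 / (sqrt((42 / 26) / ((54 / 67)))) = -3 * sqrt(12194) / 17822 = -0.02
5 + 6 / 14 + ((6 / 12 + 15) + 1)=307 / 14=21.93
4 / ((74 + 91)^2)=4 / 27225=0.00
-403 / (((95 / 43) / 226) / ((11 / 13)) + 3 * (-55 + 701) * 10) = -43079894 / 2071684475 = -0.02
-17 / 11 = -1.55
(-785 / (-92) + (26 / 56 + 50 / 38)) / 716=63093 / 4380488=0.01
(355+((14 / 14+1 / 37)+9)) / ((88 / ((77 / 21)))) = 2251 / 148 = 15.21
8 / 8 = 1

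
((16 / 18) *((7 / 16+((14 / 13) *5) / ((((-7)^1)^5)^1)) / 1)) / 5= 24259 / 312130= 0.08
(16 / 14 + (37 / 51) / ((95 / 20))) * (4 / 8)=0.65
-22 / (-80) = 11 / 40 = 0.28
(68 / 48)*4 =17 / 3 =5.67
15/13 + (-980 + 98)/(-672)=513/208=2.47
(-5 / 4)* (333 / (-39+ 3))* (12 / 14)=555 / 56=9.91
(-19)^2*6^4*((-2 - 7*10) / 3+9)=-7017840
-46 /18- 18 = -185 /9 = -20.56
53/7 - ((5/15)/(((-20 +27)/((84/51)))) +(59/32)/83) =7083737/948192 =7.47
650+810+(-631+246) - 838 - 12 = 225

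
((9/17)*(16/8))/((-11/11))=-18/17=-1.06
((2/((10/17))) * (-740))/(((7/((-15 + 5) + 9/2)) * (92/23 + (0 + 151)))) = 13838/1085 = 12.75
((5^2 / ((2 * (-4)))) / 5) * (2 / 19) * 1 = -5 / 76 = -0.07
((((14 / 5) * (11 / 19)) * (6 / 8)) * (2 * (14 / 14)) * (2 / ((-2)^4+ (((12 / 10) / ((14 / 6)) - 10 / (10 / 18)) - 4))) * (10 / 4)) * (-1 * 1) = 2695 / 1216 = 2.22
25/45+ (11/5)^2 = 1214/225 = 5.40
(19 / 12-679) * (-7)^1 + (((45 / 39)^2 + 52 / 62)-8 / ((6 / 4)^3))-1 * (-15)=2691407201 / 565812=4756.72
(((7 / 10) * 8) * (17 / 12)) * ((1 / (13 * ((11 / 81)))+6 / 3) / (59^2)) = 43673 / 7466745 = 0.01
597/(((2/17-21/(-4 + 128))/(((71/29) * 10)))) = -893517960/3161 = -282669.40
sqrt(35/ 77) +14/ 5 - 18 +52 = sqrt(55)/ 11 +184/ 5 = 37.47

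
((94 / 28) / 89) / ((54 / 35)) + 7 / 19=71749 / 182628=0.39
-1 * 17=-17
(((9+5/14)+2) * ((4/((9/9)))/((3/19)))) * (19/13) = 38266/91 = 420.51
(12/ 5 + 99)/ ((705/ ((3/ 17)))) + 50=999257/ 19975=50.03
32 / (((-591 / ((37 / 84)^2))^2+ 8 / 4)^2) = 0.00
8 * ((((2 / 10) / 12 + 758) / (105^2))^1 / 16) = 45481 / 1323000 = 0.03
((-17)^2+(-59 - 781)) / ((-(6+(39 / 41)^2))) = 926231 / 11607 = 79.80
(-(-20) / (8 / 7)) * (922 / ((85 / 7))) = 22589 / 17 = 1328.76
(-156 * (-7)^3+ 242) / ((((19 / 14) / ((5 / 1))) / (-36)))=-135450000 / 19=-7128947.37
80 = 80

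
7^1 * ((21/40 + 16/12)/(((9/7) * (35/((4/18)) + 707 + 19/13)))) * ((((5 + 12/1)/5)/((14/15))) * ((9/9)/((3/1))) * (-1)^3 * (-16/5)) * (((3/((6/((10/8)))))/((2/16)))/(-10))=-344981/15197625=-0.02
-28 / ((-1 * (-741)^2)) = 28 / 549081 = 0.00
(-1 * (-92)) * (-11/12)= -84.33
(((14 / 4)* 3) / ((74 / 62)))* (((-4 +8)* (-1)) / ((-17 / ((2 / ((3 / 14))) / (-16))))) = -1519 / 1258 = -1.21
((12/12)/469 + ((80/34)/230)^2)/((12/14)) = 160385/61458162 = 0.00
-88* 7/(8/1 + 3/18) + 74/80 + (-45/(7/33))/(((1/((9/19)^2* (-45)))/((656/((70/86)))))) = 1221427025053/707560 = 1726252.23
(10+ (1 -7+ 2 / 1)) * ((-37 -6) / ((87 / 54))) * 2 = -320.28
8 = 8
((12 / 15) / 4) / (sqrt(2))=0.14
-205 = -205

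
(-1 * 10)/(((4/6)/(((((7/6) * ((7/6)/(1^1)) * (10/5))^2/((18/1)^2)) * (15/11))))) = -60025/128304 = -0.47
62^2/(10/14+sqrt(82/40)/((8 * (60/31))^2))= 142838857728000000/26540224646311 - 83409461452800 * sqrt(205)/26540224646311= 5336.98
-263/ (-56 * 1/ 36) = 169.07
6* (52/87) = 104/29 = 3.59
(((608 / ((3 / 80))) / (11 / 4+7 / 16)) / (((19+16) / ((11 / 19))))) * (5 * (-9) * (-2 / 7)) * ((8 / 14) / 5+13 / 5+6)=54968320 / 5831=9426.91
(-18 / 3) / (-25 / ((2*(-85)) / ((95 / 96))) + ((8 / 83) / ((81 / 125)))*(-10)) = 43887744 / 9815525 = 4.47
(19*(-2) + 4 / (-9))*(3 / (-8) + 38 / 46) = -14359 / 828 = -17.34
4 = 4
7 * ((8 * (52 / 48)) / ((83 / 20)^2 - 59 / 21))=39200 / 9313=4.21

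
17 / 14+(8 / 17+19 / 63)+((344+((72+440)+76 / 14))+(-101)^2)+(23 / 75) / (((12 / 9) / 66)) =42379451 / 3825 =11079.60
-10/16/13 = -5/104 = -0.05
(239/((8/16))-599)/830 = -0.15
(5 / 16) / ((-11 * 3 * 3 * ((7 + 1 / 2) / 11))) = -1 / 216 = -0.00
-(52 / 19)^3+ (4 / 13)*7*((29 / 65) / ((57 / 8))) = -354096224 / 17387565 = -20.36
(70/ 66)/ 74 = 35/ 2442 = 0.01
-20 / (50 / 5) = -2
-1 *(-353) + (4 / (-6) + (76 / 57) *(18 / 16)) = 2123 / 6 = 353.83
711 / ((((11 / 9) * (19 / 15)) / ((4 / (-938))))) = -1.96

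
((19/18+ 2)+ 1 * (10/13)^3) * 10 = 694175/19773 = 35.11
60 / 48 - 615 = -2455 / 4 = -613.75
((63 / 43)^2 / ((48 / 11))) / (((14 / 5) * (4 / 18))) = 93555 / 118336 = 0.79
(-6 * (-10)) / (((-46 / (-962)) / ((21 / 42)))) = 14430 / 23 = 627.39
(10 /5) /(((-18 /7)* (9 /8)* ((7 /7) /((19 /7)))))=-1.88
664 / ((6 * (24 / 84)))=1162 / 3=387.33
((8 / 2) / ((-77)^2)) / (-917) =-0.00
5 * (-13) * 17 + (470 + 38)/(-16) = -4547/4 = -1136.75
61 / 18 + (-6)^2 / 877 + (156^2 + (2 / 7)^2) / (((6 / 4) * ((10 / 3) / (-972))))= -18297206186731 / 3867570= -4730930.84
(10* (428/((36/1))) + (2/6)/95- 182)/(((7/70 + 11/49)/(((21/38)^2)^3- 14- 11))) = 4856.52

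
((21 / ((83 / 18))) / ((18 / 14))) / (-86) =-147 / 3569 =-0.04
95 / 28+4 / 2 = 151 / 28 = 5.39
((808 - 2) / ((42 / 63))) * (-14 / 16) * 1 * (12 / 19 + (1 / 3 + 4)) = -798343 / 152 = -5252.26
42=42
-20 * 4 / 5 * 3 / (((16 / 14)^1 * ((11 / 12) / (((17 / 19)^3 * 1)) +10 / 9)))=-17.57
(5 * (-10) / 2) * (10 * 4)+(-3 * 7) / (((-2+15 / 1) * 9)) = -39007 / 39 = -1000.18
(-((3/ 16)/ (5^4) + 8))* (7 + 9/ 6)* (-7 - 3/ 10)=496.42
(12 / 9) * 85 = 340 / 3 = 113.33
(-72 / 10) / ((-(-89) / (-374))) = 13464 / 445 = 30.26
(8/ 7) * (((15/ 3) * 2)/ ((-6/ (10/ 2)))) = -200/ 21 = -9.52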